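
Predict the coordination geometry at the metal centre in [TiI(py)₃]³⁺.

tetrahedral

Ligand charges: each iodide is −1; pyridine is neutral. With an overall charge of +3 the titanium centre must be in the +4 oxidation state.
Group 4 minus oxidation state 4 gives a d⁰ configuration.
With 4 monodentate ligands the coordination number is 4.
A d⁰ ion has no crystal-field stabilisation preference between square planar and tetrahedral, so four ligands adopt the sterically favoured tetrahedral geometry.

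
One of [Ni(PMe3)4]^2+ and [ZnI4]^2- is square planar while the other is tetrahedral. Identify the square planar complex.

[Ni(PMe3)4]^2+

For [Ni(PMe3)4]^2+: Summing ligand charges against the +2 overall charge gives an oxidation state of +2 for nickel. Nickel is a group-10 element; Ni(II) is therefore d⁸. Trimethylphosphine is a strong-field ligand (high in the spectrochemical series). A 3d d⁸ ion with strong-field ligands gains enough CFSE to favour square planar over tetrahedral. → square planar.
For [ZnI4]^2-: Each iodide is −1; balancing the −2 overall charge requires Zn(II). Zn sits in group 12, so the d-electron count is 12 − 2 = 10. A d¹⁰ ion has no crystal-field stabilisation preference between square planar and tetrahedral, so four ligands adopt the sterically favoured tetrahedral geometry. → tetrahedral.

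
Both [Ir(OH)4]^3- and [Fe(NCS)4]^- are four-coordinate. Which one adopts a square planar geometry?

For [Ir(OH)4]^3-: Summing ligand charges against the −3 overall charge gives an oxidation state of +1 for iridium. Group 9 minus oxidation state 1 gives a d⁸ configuration. A 5d d⁸ ion has a large crystal-field splitting; square planar leaves the high-energy d_{x²−y²} orbital empty and maximises CFSE. → square planar.
For [Fe(NCS)4]^-: Each isothiocyanate is −1; balancing the −1 overall charge requires Fe(III). Fe sits in group 8, so the d-electron count is 8 − 3 = 5. A high-spin d⁵ ion has zero CFSE in either geometry, so four ligands adopt the sterically favoured tetrahedral geometry. → tetrahedral.

[Ir(OH)4]^3-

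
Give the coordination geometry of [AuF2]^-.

Each fluoride is −1; balancing the −1 overall charge requires Au(I).
Group 11 minus oxidation state 1 gives a d¹⁰ configuration.
With 2 monodentate ligands the coordination number is 2.
A d¹⁰ ion with only two ligands adopts a linear arrangement (sp hybridisation; no CFSE preference).

linear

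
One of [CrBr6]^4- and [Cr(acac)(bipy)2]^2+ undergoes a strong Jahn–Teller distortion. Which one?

[CrBr6]^4-

[CrBr6]^4-: Ligand charges: each bromide is −1. With an overall charge of −4 the chromium centre must be in the +2 oxidation state. Cr sits in group 6, so the d-electron count is 6 − 2 = 4. Bromide is a weak-field ligand for a first-row metal, so the complex is high-spin. The t₂g³e_g¹ (high-spin) configuration has an unevenly filled e_g set; the Jahn–Teller theorem predicts a tetragonal distortion (typically axial elongation) to lift the degeneracy.
[Cr(acac)(bipy)2]^2+: Summing ligand charges against the +2 overall charge gives an oxidation state of +3 for chromium. Chromium is a group-6 element; Cr(III) is therefore d³. The d³ configuration leaves the e_g set evenly filled (or empty) — no strong Jahn–Teller driving force.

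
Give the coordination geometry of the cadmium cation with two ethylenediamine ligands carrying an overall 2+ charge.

tetrahedral

Summing ligand charges against the +2 overall charge gives an oxidation state of +2 for cadmium.
Group 12 minus oxidation state 2 gives a d¹⁰ configuration.
Counting donor atoms: 2×ethylenediamine (bidentate) → 4 donors. Coordination number = 4.
A d¹⁰ ion has no crystal-field stabilisation preference between square planar and tetrahedral, so four ligands adopt the sterically favoured tetrahedral geometry.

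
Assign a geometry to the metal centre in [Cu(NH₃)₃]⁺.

Ligand charges: ammonia is neutral. With an overall charge of +1 the copper centre must be in the +1 oxidation state.
Copper is a group-11 element; Cu(I) is therefore d¹⁰.
Coordination number: 3.
Three ligands around a d¹⁰ centre minimise repulsion in a trigonal-planar arrangement.

trigonal planar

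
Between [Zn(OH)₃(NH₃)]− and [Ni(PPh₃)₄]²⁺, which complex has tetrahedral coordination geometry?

[Zn(OH)₃(NH₃)]−

For [Zn(OH)₃(NH₃)]−: Summing ligand charges against the −1 overall charge gives an oxidation state of +2 for zinc. Zn sits in group 12, so the d-electron count is 12 − 2 = 10. A d¹⁰ ion has no crystal-field stabilisation preference between square planar and tetrahedral, so four ligands adopt the sterically favoured tetrahedral geometry. → tetrahedral.
For [Ni(PPh₃)₄]²⁺: Triphenylphosphine is neutral; balancing the +2 overall charge requires Ni(II). Nickel is a group-10 element; Ni(II) is therefore d⁸. Triphenylphosphine is a strong-field ligand (high in the spectrochemical series). A 3d d⁸ ion with strong-field ligands gains enough CFSE to favour square planar over tetrahedral. → square planar.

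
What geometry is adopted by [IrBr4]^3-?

Ligand charges: each bromide is −1. With an overall charge of −3 the iridium centre must be in the +1 oxidation state.
Group 9 minus oxidation state 1 gives a d⁸ configuration.
Coordination number: 4.
A 5d d⁸ ion has a large crystal-field splitting; square planar leaves the high-energy d_{x²−y²} orbital empty and maximises CFSE.

square planar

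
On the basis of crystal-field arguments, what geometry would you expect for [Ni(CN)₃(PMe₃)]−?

square planar

Summing ligand charges against the −1 overall charge gives an oxidation state of +2 for nickel.
Group 10 minus oxidation state 2 gives a d⁸ configuration.
With 4 monodentate ligands the coordination number is 4.
Cyanide and trimethylphosphine are strong-field ligands (high in the spectrochemical series).
A 3d d⁸ ion with strong-field ligands gains enough CFSE to favour square planar over tetrahedral.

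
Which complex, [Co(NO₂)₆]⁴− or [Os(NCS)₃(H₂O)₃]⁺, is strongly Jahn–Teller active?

[Co(NO₂)₆]⁴−: Summing ligand charges against the −4 overall charge gives an oxidation state of +2 for cobalt. Co sits in group 9, so the d-electron count is 9 − 2 = 7. Nitro (N-bound nitrite) is a strong-field ligand (high in the spectrochemical series) for a first-row metal, so the complex is low-spin. The t₂g⁶e_g¹ (low-spin) configuration has an unevenly filled e_g set; the Jahn–Teller theorem predicts a tetragonal distortion (typically axial elongation) to lift the degeneracy.
[Os(NCS)₃(H₂O)₃]⁺: Ligand charges: each isothiocyanate is −1; water is neutral. With an overall charge of +1 the osmium centre must be in the +4 oxidation state. Group 8 minus oxidation state 4 gives a d⁴ configuration. A 5d ion has a large Δₒ and is invariably low-spin. The d⁴ configuration leaves the e_g set evenly filled (or empty) — no strong Jahn–Teller driving force.

[Co(NO₂)₆]⁴−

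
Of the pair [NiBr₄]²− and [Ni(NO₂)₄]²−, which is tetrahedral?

[NiBr₄]²−

For [NiBr₄]²−: Ligand charges: each bromide is −1. With an overall charge of −2 the nickel centre must be in the +2 oxidation state. Nickel is a group-10 element; Ni(II) is therefore d⁸. Bromide is a weak-field ligand. With weak-field ligands the CFSE gain from square planar is small, so a 3d d⁸ ion takes the sterically preferred tetrahedral geometry. → tetrahedral.
For [Ni(NO₂)₄]²−: Ligand charges: each nitro (N-bound nitrite) is −1. With an overall charge of −2 the nickel centre must be in the +2 oxidation state. Nickel is a group-10 element; Ni(II) is therefore d⁸. Nitro (N-bound nitrite) is a strong-field ligand (high in the spectrochemical series). A 3d d⁸ ion with strong-field ligands gains enough CFSE to favour square planar over tetrahedral. → square planar.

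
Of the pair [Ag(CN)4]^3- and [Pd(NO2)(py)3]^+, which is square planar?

[Pd(NO2)(py)3]^+

For [Ag(CN)4]^3-: Each cyanide is −1; balancing the −3 overall charge requires Ag(I). Group 11 minus oxidation state 1 gives a d¹⁰ configuration. A d¹⁰ ion has no crystal-field stabilisation preference between square planar and tetrahedral, so four ligands adopt the sterically favoured tetrahedral geometry. → tetrahedral.
For [Pd(NO2)(py)3]^+: Summing ligand charges against the +1 overall charge gives an oxidation state of +2 for palladium. Pd sits in group 10, so the d-electron count is 10 − 2 = 8. A 4d d⁸ ion has a large crystal-field splitting; square planar leaves the high-energy d_{x²−y²} orbital empty and maximises CFSE. → square planar.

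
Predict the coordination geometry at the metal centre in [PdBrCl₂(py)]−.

Ligand charges: each bromide is −1; each chloride is −1; pyridine is neutral. With an overall charge of −1 the palladium centre must be in the +2 oxidation state.
Palladium is a group-10 element; Pd(II) is therefore d⁸.
With 4 monodentate ligands the coordination number is 4.
A 4d d⁸ ion has a large crystal-field splitting; square planar leaves the high-energy d_{x²−y²} orbital empty and maximises CFSE.

square planar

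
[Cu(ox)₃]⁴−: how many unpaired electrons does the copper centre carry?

1 unpaired electron

Summing ligand charges against the −4 overall charge gives an oxidation state of +2 for copper.
Group 11 minus oxidation state 2 gives a d⁹ configuration.
Counting donor atoms: 3×oxalate (bidentate) → 6 donors. Coordination number = 6.
In an octahedral field the d⁹ configuration is t₂g⁶e_g³ (only one arrangement possible), giving 1 unpaired electron.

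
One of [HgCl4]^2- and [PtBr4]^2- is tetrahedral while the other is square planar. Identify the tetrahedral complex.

[HgCl4]^2-

For [HgCl4]^2-: Summing ligand charges against the −2 overall charge gives an oxidation state of +2 for mercury. Group 12 minus oxidation state 2 gives a d¹⁰ configuration. A d¹⁰ ion has no crystal-field stabilisation preference between square planar and tetrahedral, so four ligands adopt the sterically favoured tetrahedral geometry. → tetrahedral.
For [PtBr4]^2-: Ligand charges: each bromide is −1. With an overall charge of −2 the platinum centre must be in the +2 oxidation state. Platinum is a group-10 element; Pt(II) is therefore d⁸. A 5d d⁸ ion has a large crystal-field splitting; square planar leaves the high-energy d_{x²−y²} orbital empty and maximises CFSE. → square planar.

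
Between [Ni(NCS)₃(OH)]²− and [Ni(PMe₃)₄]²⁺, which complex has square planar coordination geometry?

For [Ni(NCS)₃(OH)]²−: Summing ligand charges against the −2 overall charge gives an oxidation state of +2 for nickel. Ni sits in group 10, so the d-electron count is 10 − 2 = 8. Hydroxide and isothiocyanate are weak-field ligands. With weak-field ligands the CFSE gain from square planar is small, so a 3d d⁸ ion takes the sterically preferred tetrahedral geometry. → tetrahedral.
For [Ni(PMe₃)₄]²⁺: Ligand charges: trimethylphosphine is neutral. With an overall charge of +2 the nickel centre must be in the +2 oxidation state. Ni sits in group 10, so the d-electron count is 10 − 2 = 8. Trimethylphosphine is a strong-field ligand (high in the spectrochemical series). A 3d d⁸ ion with strong-field ligands gains enough CFSE to favour square planar over tetrahedral. → square planar.

[Ni(PMe₃)₄]²⁺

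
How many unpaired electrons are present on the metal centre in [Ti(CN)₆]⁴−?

Ligand charges: each cyanide is −1. With an overall charge of −4 the titanium centre must be in the +2 oxidation state.
Ti sits in group 4, so the d-electron count is 4 − 2 = 2.
In an octahedral field the d² configuration is t₂g²e_g⁰ (only one arrangement possible), giving 2 unpaired electrons.

2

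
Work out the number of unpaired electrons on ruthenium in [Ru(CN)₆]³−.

1 unpaired electron

Summing ligand charges against the −3 overall charge gives an oxidation state of +3 for ruthenium.
Group 8 minus oxidation state 3 gives a d⁵ configuration.
The spin state decides the count: a 4d ion has a large Δₒ and is invariably low-spin.
An octahedral low-spin d⁵ ion is t₂g⁵e_g⁰, giving 1 unpaired electron.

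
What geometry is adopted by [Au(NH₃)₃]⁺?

trigonal planar

Ligand charges: ammonia is neutral. With an overall charge of +1 the gold centre must be in the +1 oxidation state.
Au sits in group 11, so the d-electron count is 11 − 1 = 10.
Coordination number: 3.
Three ligands around a d¹⁰ centre minimise repulsion in a trigonal-planar arrangement.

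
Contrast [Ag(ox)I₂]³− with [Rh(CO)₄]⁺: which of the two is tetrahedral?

[Ag(ox)I₂]³−

For [Ag(ox)I₂]³−: Each oxalate is −2; each iodide is −1; balancing the −3 overall charge requires Ag(I). Group 11 minus oxidation state 1 gives a d¹⁰ configuration. A d¹⁰ ion has no crystal-field stabilisation preference between square planar and tetrahedral, so four ligands adopt the sterically favoured tetrahedral geometry. → tetrahedral.
For [Rh(CO)₄]⁺: Ligand charges: carbonyl is neutral. With an overall charge of +1 the rhodium centre must be in the +1 oxidation state. Rhodium is a group-9 element; Rh(I) is therefore d⁸. A 4d d⁸ ion has a large crystal-field splitting; square planar leaves the high-energy d_{x²−y²} orbital empty and maximises CFSE. → square planar.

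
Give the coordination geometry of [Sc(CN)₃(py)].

Summing ligand charges against the 0 overall charge gives an oxidation state of +3 for scandium.
Group 3 minus oxidation state 3 gives a d⁰ configuration.
Coordination number: 4.
A d⁰ ion has no crystal-field stabilisation preference between square planar and tetrahedral, so four ligands adopt the sterically favoured tetrahedral geometry.

tetrahedral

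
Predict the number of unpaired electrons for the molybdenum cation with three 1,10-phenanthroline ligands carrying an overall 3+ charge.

Ligand charges: 1,10-phenanthroline is neutral. With an overall charge of +3 the molybdenum centre must be in the +3 oxidation state.
Group 6 minus oxidation state 3 gives a d³ configuration.
Counting donor atoms: 3×1,10-phenanthroline (bidentate) → 6 donors. Coordination number = 6.
In an octahedral field the d³ configuration is t₂g³e_g⁰ (only one arrangement possible), giving 3 unpaired electrons.

3 unpaired electrons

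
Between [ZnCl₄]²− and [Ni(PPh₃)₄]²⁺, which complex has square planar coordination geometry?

[Ni(PPh₃)₄]²⁺

For [ZnCl₄]²−: Ligand charges: each chloride is −1. With an overall charge of −2 the zinc centre must be in the +2 oxidation state. Group 12 minus oxidation state 2 gives a d¹⁰ configuration. A d¹⁰ ion has no crystal-field stabilisation preference between square planar and tetrahedral, so four ligands adopt the sterically favoured tetrahedral geometry. → tetrahedral.
For [Ni(PPh₃)₄]²⁺: Triphenylphosphine is neutral; balancing the +2 overall charge requires Ni(II). Nickel is a group-10 element; Ni(II) is therefore d⁸. Triphenylphosphine is a strong-field ligand (high in the spectrochemical series). A 3d d⁸ ion with strong-field ligands gains enough CFSE to favour square planar over tetrahedral. → square planar.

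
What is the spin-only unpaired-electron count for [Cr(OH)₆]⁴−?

4 unpaired electrons

Ligand charges: each hydroxide is −1. With an overall charge of −4 the chromium centre must be in the +2 oxidation state.
Cr sits in group 6, so the d-electron count is 6 − 2 = 4.
The spin state decides the count: Hydroxide is a weak-field ligand for a first-row metal, so the complex is high-spin.
An octahedral high-spin d⁴ ion is t₂g³e_g¹, giving 4 unpaired electrons.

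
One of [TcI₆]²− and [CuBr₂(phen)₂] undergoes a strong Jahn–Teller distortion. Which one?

[CuBr₂(phen)₂]

[TcI₆]²−: Summing ligand charges against the −2 overall charge gives an oxidation state of +4 for technetium. Group 7 minus oxidation state 4 gives a d³ configuration. The d³ configuration leaves the e_g set evenly filled (or empty) — no strong Jahn–Teller driving force.
[CuBr₂(phen)₂]: Each bromide is −1; 1,10-phenanthroline is neutral; balancing the 0 overall charge requires Cu(II). Cu sits in group 11, so the d-electron count is 11 − 2 = 9. The t₂g⁶e_g³ configuration has an unevenly filled e_g set; the Jahn–Teller theorem predicts a tetragonal distortion (typically axial elongation) to lift the degeneracy.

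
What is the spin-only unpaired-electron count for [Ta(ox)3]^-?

0 unpaired electrons

Summing ligand charges against the −1 overall charge gives an oxidation state of +5 for tantalum.
Ta sits in group 5, so the d-electron count is 5 − 5 = 0.
Counting donor atoms: 3×oxalate (bidentate) → 6 donors. Coordination number = 6.
In an octahedral field the d⁰ configuration is t₂g⁰e_g⁰, giving 0 unpaired electrons.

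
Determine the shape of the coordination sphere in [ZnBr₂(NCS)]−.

trigonal planar

Summing ligand charges against the −1 overall charge gives an oxidation state of +2 for zinc.
Zn sits in group 12, so the d-electron count is 12 − 2 = 10.
With 3 monodentate ligands the coordination number is 3.
Three ligands around a d¹⁰ centre minimise repulsion in a trigonal-planar arrangement.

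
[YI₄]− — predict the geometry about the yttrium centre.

Summing ligand charges against the −1 overall charge gives an oxidation state of +3 for yttrium.
Group 3 minus oxidation state 3 gives a d⁰ configuration.
Coordination number: 4.
A d⁰ ion has no crystal-field stabilisation preference between square planar and tetrahedral, so four ligands adopt the sterically favoured tetrahedral geometry.

tetrahedral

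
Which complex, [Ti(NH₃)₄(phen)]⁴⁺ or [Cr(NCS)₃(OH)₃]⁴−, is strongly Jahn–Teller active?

[Cr(NCS)₃(OH)₃]⁴−

[Ti(NH₃)₄(phen)]⁴⁺: Summing ligand charges against the +4 overall charge gives an oxidation state of +4 for titanium. Titanium is a group-4 element; Ti(IV) is therefore d⁰. The d⁰ configuration leaves the e_g set evenly filled (or empty) — no strong Jahn–Teller driving force.
[Cr(NCS)₃(OH)₃]⁴−: Summing ligand charges against the −4 overall charge gives an oxidation state of +2 for chromium. Cr sits in group 6, so the d-electron count is 6 − 2 = 4. Hydroxide and isothiocyanate are weak-field ligands for a first-row metal, so the complex is high-spin. The t₂g³e_g¹ (high-spin) configuration has an unevenly filled e_g set; the Jahn–Teller theorem predicts a tetragonal distortion (typically axial elongation) to lift the degeneracy.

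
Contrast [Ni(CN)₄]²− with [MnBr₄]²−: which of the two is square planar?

For [Ni(CN)₄]²−: Summing ligand charges against the −2 overall charge gives an oxidation state of +2 for nickel. Ni sits in group 10, so the d-electron count is 10 − 2 = 8. Cyanide is a strong-field ligand (high in the spectrochemical series). A 3d d⁸ ion with strong-field ligands gains enough CFSE to favour square planar over tetrahedral. → square planar.
For [MnBr₄]²−: Summing ligand charges against the −2 overall charge gives an oxidation state of +2 for manganese. Manganese is a group-7 element; Mn(II) is therefore d⁵. A high-spin d⁵ ion has zero CFSE in either geometry, so four ligands adopt the sterically favoured tetrahedral geometry. → tetrahedral.

[Ni(CN)₄]²−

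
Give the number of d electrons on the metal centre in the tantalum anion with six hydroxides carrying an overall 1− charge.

d0

Each hydroxide is −1; balancing the −1 overall charge requires Ta(V).
Group 5 minus oxidation state 5 gives a d⁰ configuration.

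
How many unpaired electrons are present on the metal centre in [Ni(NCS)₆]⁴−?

2 unpaired electrons

Each isothiocyanate is −1; balancing the −4 overall charge requires Ni(II).
Nickel is a group-10 element; Ni(II) is therefore d⁸.
In an octahedral field the d⁸ configuration is t₂g⁶e_g² (only one arrangement possible), giving 2 unpaired electrons.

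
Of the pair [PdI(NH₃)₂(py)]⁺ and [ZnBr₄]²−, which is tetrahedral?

[ZnBr₄]²−

For [PdI(NH₃)₂(py)]⁺: Ligand charges: each iodide is −1; ammonia is neutral; pyridine is neutral. With an overall charge of +1 the palladium centre must be in the +2 oxidation state. Group 10 minus oxidation state 2 gives a d⁸ configuration. A 4d d⁸ ion has a large crystal-field splitting; square planar leaves the high-energy d_{x²−y²} orbital empty and maximises CFSE. → square planar.
For [ZnBr₄]²−: Summing ligand charges against the −2 overall charge gives an oxidation state of +2 for zinc. Zinc is a group-12 element; Zn(II) is therefore d¹⁰. A d¹⁰ ion has no crystal-field stabilisation preference between square planar and tetrahedral, so four ligands adopt the sterically favoured tetrahedral geometry. → tetrahedral.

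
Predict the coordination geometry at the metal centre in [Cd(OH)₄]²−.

tetrahedral

Summing ligand charges against the −2 overall charge gives an oxidation state of +2 for cadmium.
Group 12 minus oxidation state 2 gives a d¹⁰ configuration.
With 4 monodentate ligands the coordination number is 4.
A d¹⁰ ion has no crystal-field stabilisation preference between square planar and tetrahedral, so four ligands adopt the sterically favoured tetrahedral geometry.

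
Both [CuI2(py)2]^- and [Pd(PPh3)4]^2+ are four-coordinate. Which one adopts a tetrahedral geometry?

For [CuI2(py)2]^-: Summing ligand charges against the −1 overall charge gives an oxidation state of +1 for copper. Group 11 minus oxidation state 1 gives a d¹⁰ configuration. A d¹⁰ ion has no crystal-field stabilisation preference between square planar and tetrahedral, so four ligands adopt the sterically favoured tetrahedral geometry. → tetrahedral.
For [Pd(PPh3)4]^2+: Summing ligand charges against the +2 overall charge gives an oxidation state of +2 for palladium. Palladium is a group-10 element; Pd(II) is therefore d⁸. A 4d d⁸ ion has a large crystal-field splitting; square planar leaves the high-energy d_{x²−y²} orbital empty and maximises CFSE. → square planar.

[CuI2(py)2]^-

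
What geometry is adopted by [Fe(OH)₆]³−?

Ligand charges: each hydroxide is −1. With an overall charge of −3 the iron centre must be in the +3 oxidation state.
Fe sits in group 8, so the d-electron count is 8 − 3 = 5.
With 6 monodentate ligands the coordination number is 6.
Six donors around a single metal centre give an octahedral coordination sphere.

octahedral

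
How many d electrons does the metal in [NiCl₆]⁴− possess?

Ligand charges: each chloride is −1. With an overall charge of −4 the nickel centre must be in the +2 oxidation state.
Nickel is a group-10 element; Ni(II) is therefore d⁸.

d⁸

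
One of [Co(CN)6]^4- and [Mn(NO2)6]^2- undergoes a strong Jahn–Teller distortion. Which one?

[Co(CN)6]^4-

[Co(CN)6]^4-: Summing ligand charges against the −4 overall charge gives an oxidation state of +2 for cobalt. Group 9 minus oxidation state 2 gives a d⁷ configuration. Cyanide is a strong-field ligand (high in the spectrochemical series) for a first-row metal, so the complex is low-spin. The t₂g⁶e_g¹ (low-spin) configuration has an unevenly filled e_g set; the Jahn–Teller theorem predicts a tetragonal distortion (typically axial elongation) to lift the degeneracy.
[Mn(NO2)6]^2-: Summing ligand charges against the −2 overall charge gives an oxidation state of +4 for manganese. Group 7 minus oxidation state 4 gives a d³ configuration. The d³ configuration leaves the e_g set evenly filled (or empty) — no strong Jahn–Teller driving force.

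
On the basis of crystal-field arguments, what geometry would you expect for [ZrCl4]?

tetrahedral

Each chloride is −1; balancing the 0 overall charge requires Zr(IV).
Zirconium is a group-4 element; Zr(IV) is therefore d⁰.
Coordination number: 4.
A d⁰ ion has no crystal-field stabilisation preference between square planar and tetrahedral, so four ligands adopt the sterically favoured tetrahedral geometry.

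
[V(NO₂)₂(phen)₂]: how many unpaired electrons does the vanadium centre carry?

3

Each nitro (N-bound nitrite) is −1; 1,10-phenanthroline is neutral; balancing the 0 overall charge requires V(II).
Vanadium is a group-5 element; V(II) is therefore d³.
Counting donor atoms: 2×nitro (N-bound nitrite) (monodentate) → 2 donors; 2×1,10-phenanthroline (bidentate) → 4 donors. Coordination number = 6.
In an octahedral field the d³ configuration is t₂g³e_g⁰ (only one arrangement possible), giving 3 unpaired electrons.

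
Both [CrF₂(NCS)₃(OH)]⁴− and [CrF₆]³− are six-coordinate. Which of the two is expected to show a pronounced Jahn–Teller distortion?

[CrF₂(NCS)₃(OH)]⁴−: Ligand charges: each fluoride is −1; each isothiocyanate is −1; each hydroxide is −1. With an overall charge of −4 the chromium centre must be in the +2 oxidation state. Cr sits in group 6, so the d-electron count is 6 − 2 = 4. Fluoride, hydroxide, and isothiocyanate are weak-field ligands for a first-row metal, so the complex is high-spin. The t₂g³e_g¹ (high-spin) configuration has an unevenly filled e_g set; the Jahn–Teller theorem predicts a tetragonal distortion (typically axial elongation) to lift the degeneracy.
[CrF₆]³−: Ligand charges: each fluoride is −1. With an overall charge of −3 the chromium centre must be in the +3 oxidation state. Cr sits in group 6, so the d-electron count is 6 − 3 = 3. The d³ configuration leaves the e_g set evenly filled (or empty) — no strong Jahn–Teller driving force.

[CrF₂(NCS)₃(OH)]⁴−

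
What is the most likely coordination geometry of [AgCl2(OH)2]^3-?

Summing ligand charges against the −3 overall charge gives an oxidation state of +1 for silver.
Silver is a group-11 element; Ag(I) is therefore d¹⁰.
With 4 monodentate ligands the coordination number is 4.
A d¹⁰ ion has no crystal-field stabilisation preference between square planar and tetrahedral, so four ligands adopt the sterically favoured tetrahedral geometry.

tetrahedral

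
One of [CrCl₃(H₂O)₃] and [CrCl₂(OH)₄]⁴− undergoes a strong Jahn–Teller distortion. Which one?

[CrCl₃(H₂O)₃]: Summing ligand charges against the 0 overall charge gives an oxidation state of +3 for chromium. Cr sits in group 6, so the d-electron count is 6 − 3 = 3. The d³ configuration leaves the e_g set evenly filled (or empty) — no strong Jahn–Teller driving force.
[CrCl₂(OH)₄]⁴−: Ligand charges: each chloride is −1; each hydroxide is −1. With an overall charge of −4 the chromium centre must be in the +2 oxidation state. Cr sits in group 6, so the d-electron count is 6 − 2 = 4. Chloride and hydroxide are weak-field ligands for a first-row metal, so the complex is high-spin. The t₂g³e_g¹ (high-spin) configuration has an unevenly filled e_g set; the Jahn–Teller theorem predicts a tetragonal distortion (typically axial elongation) to lift the degeneracy.

[CrCl₂(OH)₄]⁴−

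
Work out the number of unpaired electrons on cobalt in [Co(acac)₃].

0

Each acetylacetonate is −1; balancing the 0 overall charge requires Co(III).
Group 9 minus oxidation state 3 gives a d⁶ configuration.
Counting donor atoms: 3×acetylacetonate (bidentate) → 6 donors. Coordination number = 6.
The spin state decides the count: Co(III) has an exceptionally large octahedral splitting and is low-spin with essentially every ligand except fluoride.
An octahedral low-spin d⁶ ion is t₂g⁶e_g⁰, giving 0 unpaired electrons.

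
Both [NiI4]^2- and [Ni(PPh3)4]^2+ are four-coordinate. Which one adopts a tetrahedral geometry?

For [NiI4]^2-: Ligand charges: each iodide is −1. With an overall charge of −2 the nickel centre must be in the +2 oxidation state. Ni sits in group 10, so the d-electron count is 10 − 2 = 8. Iodide is a weak-field ligand. With weak-field ligands the CFSE gain from square planar is small, so a 3d d⁸ ion takes the sterically preferred tetrahedral geometry. → tetrahedral.
For [Ni(PPh3)4]^2+: Summing ligand charges against the +2 overall charge gives an oxidation state of +2 for nickel. Group 10 minus oxidation state 2 gives a d⁸ configuration. Triphenylphosphine is a strong-field ligand (high in the spectrochemical series). A 3d d⁸ ion with strong-field ligands gains enough CFSE to favour square planar over tetrahedral. → square planar.

[NiI4]^2-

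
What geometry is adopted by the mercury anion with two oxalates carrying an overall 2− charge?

Ligand charges: each oxalate is −2. With an overall charge of −2 the mercury centre must be in the +2 oxidation state.
Group 12 minus oxidation state 2 gives a d¹⁰ configuration.
Counting donor atoms: 2×oxalate (bidentate) → 4 donors. Coordination number = 4.
A d¹⁰ ion has no crystal-field stabilisation preference between square planar and tetrahedral, so four ligands adopt the sterically favoured tetrahedral geometry.

tetrahedral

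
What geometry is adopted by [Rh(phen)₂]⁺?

square planar

Ligand charges: 1,10-phenanthroline is neutral. With an overall charge of +1 the rhodium centre must be in the +1 oxidation state.
Rh sits in group 9, so the d-electron count is 9 − 1 = 8.
Counting donor atoms: 2×1,10-phenanthroline (bidentate) → 4 donors. Coordination number = 4.
A 4d d⁸ ion has a large crystal-field splitting; square planar leaves the high-energy d_{x²−y²} orbital empty and maximises CFSE.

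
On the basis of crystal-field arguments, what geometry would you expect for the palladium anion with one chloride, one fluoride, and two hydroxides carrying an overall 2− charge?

Summing ligand charges against the −2 overall charge gives an oxidation state of +2 for palladium.
Group 10 minus oxidation state 2 gives a d⁸ configuration.
Coordination number: 4.
A 4d d⁸ ion has a large crystal-field splitting; square planar leaves the high-energy d_{x²−y²} orbital empty and maximises CFSE.

square planar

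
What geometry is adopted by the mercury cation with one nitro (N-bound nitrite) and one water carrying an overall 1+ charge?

Ligand charges: each nitro (N-bound nitrite) is −1; water is neutral. With an overall charge of +1 the mercury centre must be in the +2 oxidation state.
Hg sits in group 12, so the d-electron count is 12 − 2 = 10.
With 2 monodentate ligands the coordination number is 2.
A d¹⁰ ion with only two ligands adopts a linear arrangement (sp hybridisation; no CFSE preference).

linear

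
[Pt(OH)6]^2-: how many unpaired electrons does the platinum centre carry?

Each hydroxide is −1; balancing the −2 overall charge requires Pt(IV).
Pt sits in group 10, so the d-electron count is 10 − 4 = 6.
The spin state decides the count: a 5d ion has a large Δₒ and is invariably low-spin.
An octahedral low-spin d⁶ ion is t₂g⁶e_g⁰, giving 0 unpaired electrons.

0 unpaired electrons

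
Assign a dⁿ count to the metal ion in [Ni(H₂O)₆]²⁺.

d⁸

Summing ligand charges against the +2 overall charge gives an oxidation state of +2 for nickel.
Group 10 minus oxidation state 2 gives a d⁸ configuration.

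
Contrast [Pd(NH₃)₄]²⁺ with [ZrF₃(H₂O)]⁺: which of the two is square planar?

For [Pd(NH₃)₄]²⁺: Summing ligand charges against the +2 overall charge gives an oxidation state of +2 for palladium. Pd sits in group 10, so the d-electron count is 10 − 2 = 8. A 4d d⁸ ion has a large crystal-field splitting; square planar leaves the high-energy d_{x²−y²} orbital empty and maximises CFSE. → square planar.
For [ZrF₃(H₂O)]⁺: Ligand charges: each fluoride is −1; water is neutral. With an overall charge of +1 the zirconium centre must be in the +4 oxidation state. Zr sits in group 4, so the d-electron count is 4 − 4 = 0. A d⁰ ion has no crystal-field stabilisation preference between square planar and tetrahedral, so four ligands adopt the sterically favoured tetrahedral geometry. → tetrahedral.

[Pd(NH₃)₄]²⁺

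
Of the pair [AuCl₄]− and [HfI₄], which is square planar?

For [AuCl₄]−: Ligand charges: each chloride is −1. With an overall charge of −1 the gold centre must be in the +3 oxidation state. Group 11 minus oxidation state 3 gives a d⁸ configuration. A 5d d⁸ ion has a large crystal-field splitting; square planar leaves the high-energy d_{x²−y²} orbital empty and maximises CFSE. → square planar.
For [HfI₄]: Each iodide is −1; balancing the 0 overall charge requires Hf(IV). Group 4 minus oxidation state 4 gives a d⁰ configuration. A d⁰ ion has no crystal-field stabilisation preference between square planar and tetrahedral, so four ligands adopt the sterically favoured tetrahedral geometry. → tetrahedral.

[AuCl₄]−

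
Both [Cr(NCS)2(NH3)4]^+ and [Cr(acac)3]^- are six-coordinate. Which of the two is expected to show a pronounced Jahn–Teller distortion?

[Cr(NCS)2(NH3)4]^+: Each isothiocyanate is −1; ammonia is neutral; balancing the +1 overall charge requires Cr(III). Chromium is a group-6 element; Cr(III) is therefore d³. The d³ configuration leaves the e_g set evenly filled (or empty) — no strong Jahn–Teller driving force.
[Cr(acac)3]^-: Each acetylacetonate is −1; balancing the −1 overall charge requires Cr(II). Cr sits in group 6, so the d-electron count is 6 − 2 = 4. Acetylacetonate is a weak-field ligand for a first-row metal, so the complex is high-spin. The t₂g³e_g¹ (high-spin) configuration has an unevenly filled e_g set; the Jahn–Teller theorem predicts a tetragonal distortion (typically axial elongation) to lift the degeneracy.

[Cr(acac)3]^-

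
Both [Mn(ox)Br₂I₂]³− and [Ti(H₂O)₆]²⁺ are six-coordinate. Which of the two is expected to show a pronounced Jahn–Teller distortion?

[Mn(ox)Br₂I₂]³−: Each oxalate is −2; each bromide is −1; each iodide is −1; balancing the −3 overall charge requires Mn(III). Group 7 minus oxidation state 3 gives a d⁴ configuration. Bromide, iodide, and oxalate are weak-field ligands for a first-row metal, so the complex is high-spin. The t₂g³e_g¹ (high-spin) configuration has an unevenly filled e_g set; the Jahn–Teller theorem predicts a tetragonal distortion (typically axial elongation) to lift the degeneracy.
[Ti(H₂O)₆]²⁺: Summing ligand charges against the +2 overall charge gives an oxidation state of +2 for titanium. Group 4 minus oxidation state 2 gives a d² configuration. The d² configuration leaves the e_g set evenly filled (or empty) — no strong Jahn–Teller driving force.

[Mn(ox)Br₂I₂]³−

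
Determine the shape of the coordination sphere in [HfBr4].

tetrahedral

Ligand charges: each bromide is −1. With an overall charge of 0 the hafnium centre must be in the +4 oxidation state.
Hf sits in group 4, so the d-electron count is 4 − 4 = 0.
With 4 monodentate ligands the coordination number is 4.
A d⁰ ion has no crystal-field stabilisation preference between square planar and tetrahedral, so four ligands adopt the sterically favoured tetrahedral geometry.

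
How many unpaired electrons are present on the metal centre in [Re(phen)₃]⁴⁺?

Summing ligand charges against the +4 overall charge gives an oxidation state of +4 for rhenium.
Rhenium is a group-7 element; Re(IV) is therefore d³.
Counting donor atoms: 3×1,10-phenanthroline (bidentate) → 6 donors. Coordination number = 6.
In an octahedral field the d³ configuration is t₂g³e_g⁰ (only one arrangement possible), giving 3 unpaired electrons.

3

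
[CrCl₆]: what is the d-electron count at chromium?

d⁰

Each chloride is −1; balancing the 0 overall charge requires Cr(VI).
Chromium is a group-6 element; Cr(VI) is therefore d⁰.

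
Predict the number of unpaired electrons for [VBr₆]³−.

2

Summing ligand charges against the −3 overall charge gives an oxidation state of +3 for vanadium.
V sits in group 5, so the d-electron count is 5 − 3 = 2.
In an octahedral field the d² configuration is t₂g²e_g⁰ (only one arrangement possible), giving 2 unpaired electrons.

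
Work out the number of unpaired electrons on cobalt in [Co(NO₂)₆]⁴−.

Ligand charges: each nitro (N-bound nitrite) is −1. With an overall charge of −4 the cobalt centre must be in the +2 oxidation state.
Cobalt is a group-9 element; Co(II) is therefore d⁷.
The spin state decides the count: Nitro (N-bound nitrite) is a strong-field ligand (high in the spectrochemical series) for a first-row metal, so the complex is low-spin.
An octahedral low-spin d⁷ ion is t₂g⁶e_g¹, giving 1 unpaired electron.

1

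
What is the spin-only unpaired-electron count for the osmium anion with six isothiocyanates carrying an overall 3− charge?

Ligand charges: each isothiocyanate is −1. With an overall charge of −3 the osmium centre must be in the +3 oxidation state.
Osmium is a group-8 element; Os(III) is therefore d⁵.
The spin state decides the count: a 5d ion has a large Δₒ and is invariably low-spin.
An octahedral low-spin d⁵ ion is t₂g⁵e_g⁰, giving 1 unpaired electron.

1 unpaired electron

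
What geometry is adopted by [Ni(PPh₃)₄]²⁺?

Ligand charges: triphenylphosphine is neutral. With an overall charge of +2 the nickel centre must be in the +2 oxidation state.
Ni sits in group 10, so the d-electron count is 10 − 2 = 8.
With 4 monodentate ligands the coordination number is 4.
Triphenylphosphine is a strong-field ligand (high in the spectrochemical series).
A 3d d⁸ ion with strong-field ligands gains enough CFSE to favour square planar over tetrahedral.

square planar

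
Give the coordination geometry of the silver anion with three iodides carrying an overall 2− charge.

Each iodide is −1; balancing the −2 overall charge requires Ag(I).
Silver is a group-11 element; Ag(I) is therefore d¹⁰.
With 3 monodentate ligands the coordination number is 3.
Three ligands around a d¹⁰ centre minimise repulsion in a trigonal-planar arrangement.

trigonal planar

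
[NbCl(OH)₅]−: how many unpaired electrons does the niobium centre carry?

Each chloride is −1; each hydroxide is −1; balancing the −1 overall charge requires Nb(V).
Niobium is a group-5 element; Nb(V) is therefore d⁰.
In an octahedral field the d⁰ configuration is t₂g⁰e_g⁰, giving 0 unpaired electrons.

0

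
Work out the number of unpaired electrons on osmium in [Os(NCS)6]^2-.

2 unpaired electrons

Ligand charges: each isothiocyanate is −1. With an overall charge of −2 the osmium centre must be in the +4 oxidation state.
Group 8 minus oxidation state 4 gives a d⁴ configuration.
The spin state decides the count: a 5d ion has a large Δₒ and is invariably low-spin.
An octahedral low-spin d⁴ ion is t₂g⁴e_g⁰, giving 2 unpaired electrons.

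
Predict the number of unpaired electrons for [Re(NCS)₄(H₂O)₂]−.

Each isothiocyanate is −1; water is neutral; balancing the −1 overall charge requires Re(III).
Group 7 minus oxidation state 3 gives a d⁴ configuration.
The spin state decides the count: a 5d ion has a large Δₒ and is invariably low-spin.
An octahedral low-spin d⁴ ion is t₂g⁴e_g⁰, giving 2 unpaired electrons.

2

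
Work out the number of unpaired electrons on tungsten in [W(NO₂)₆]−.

1

Each nitro (N-bound nitrite) is −1; balancing the −1 overall charge requires W(V).
Group 6 minus oxidation state 5 gives a d¹ configuration.
In an octahedral field the d¹ configuration is t₂g¹e_g⁰ (only one arrangement possible), giving 1 unpaired electron.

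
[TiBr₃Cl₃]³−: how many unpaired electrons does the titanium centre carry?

Ligand charges: each bromide is −1; each chloride is −1. With an overall charge of −3 the titanium centre must be in the +3 oxidation state.
Group 4 minus oxidation state 3 gives a d¹ configuration.
In an octahedral field the d¹ configuration is t₂g¹e_g⁰ (only one arrangement possible), giving 1 unpaired electron.

1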